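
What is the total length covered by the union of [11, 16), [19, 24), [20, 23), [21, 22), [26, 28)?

12

Merged: [11, 16), [19, 24), [26, 28).
Lengths: 5 + 5 + 2 = 12.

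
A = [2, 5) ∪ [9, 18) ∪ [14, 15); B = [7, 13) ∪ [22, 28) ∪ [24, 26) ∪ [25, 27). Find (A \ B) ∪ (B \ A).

Merge the first list: [2, 5), [9, 18).
Merge the second list: [7, 13), [22, 28).
A but not B: [2, 5), [13, 18).
B but not A: [7, 9), [22, 28).
Combining gives A △ B.

[2, 5) ∪ [7, 9) ∪ [13, 18) ∪ [22, 28)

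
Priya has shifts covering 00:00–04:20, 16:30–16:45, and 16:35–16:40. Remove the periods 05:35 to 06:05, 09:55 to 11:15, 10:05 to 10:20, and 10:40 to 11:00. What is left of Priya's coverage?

First set merges to 00:00–04:20, 16:30–16:45.
Second set merges to 05:35–06:05, 09:55–11:15.
00:00–04:20 is untouched.
16:30–16:45 is untouched.

00:00–04:20, 16:30–16:45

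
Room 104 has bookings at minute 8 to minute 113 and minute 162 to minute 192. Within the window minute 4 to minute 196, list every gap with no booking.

After merging, the occupied span is minute 8 to minute 113, minute 162 to minute 192.
Uncovered inside minute 4 to minute 196: minute 4 to minute 8, minute 113 to minute 162, minute 192 to minute 196.

minute 4 to minute 8, minute 113 to minute 162, minute 192 to minute 196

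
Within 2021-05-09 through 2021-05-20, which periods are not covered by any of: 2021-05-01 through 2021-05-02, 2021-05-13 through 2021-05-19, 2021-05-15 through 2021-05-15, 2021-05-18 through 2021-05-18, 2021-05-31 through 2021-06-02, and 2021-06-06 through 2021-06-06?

Covered (merged): 2021-05-01 through 2021-05-02, 2021-05-13 through 2021-05-19, 2021-05-31 through 2021-06-02, 2021-06-06 through 2021-06-06.
Gaps within 2021-05-09 through 2021-05-20: 2021-05-09 through 2021-05-12, 2021-05-20 through 2021-05-20.

2021-05-09 through 2021-05-12, 2021-05-20 through 2021-05-20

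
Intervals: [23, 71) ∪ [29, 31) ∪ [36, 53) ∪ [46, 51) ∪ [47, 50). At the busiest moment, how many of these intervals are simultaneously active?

Walk the sorted start/end points keeping a running depth.
The depth first hits 4 at 47.

4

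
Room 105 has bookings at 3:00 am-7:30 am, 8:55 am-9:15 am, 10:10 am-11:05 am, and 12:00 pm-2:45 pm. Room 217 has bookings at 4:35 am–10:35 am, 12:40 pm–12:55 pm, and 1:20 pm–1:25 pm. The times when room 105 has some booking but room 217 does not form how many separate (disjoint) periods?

A \ B = 3:00 am–4:35 am, 10:35 am–11:05 am, 12:00 pm–12:40 pm, 12:55 pm–1:20 pm, 1:25 pm–2:45 pm.
That is 5 disjoint pieces.

5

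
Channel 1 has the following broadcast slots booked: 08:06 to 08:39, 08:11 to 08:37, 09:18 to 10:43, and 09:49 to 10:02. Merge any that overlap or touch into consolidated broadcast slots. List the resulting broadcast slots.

08:11-08:37 overlaps/touches 08:06-08:39 → extend to 08:06-08:39.
09:18-10:43 is disjoint → start new block.
09:49-10:02 overlaps/touches 09:18-10:43 → extend to 09:18-10:43.

08:06-08:39, 09:18-10:43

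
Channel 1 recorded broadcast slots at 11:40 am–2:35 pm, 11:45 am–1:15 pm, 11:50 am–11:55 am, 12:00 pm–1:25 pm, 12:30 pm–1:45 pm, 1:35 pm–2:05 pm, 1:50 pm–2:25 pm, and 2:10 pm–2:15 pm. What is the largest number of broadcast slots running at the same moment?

Walk the sorted start/end points keeping a running depth.
The depth first hits 4 at 12:30 pm.

4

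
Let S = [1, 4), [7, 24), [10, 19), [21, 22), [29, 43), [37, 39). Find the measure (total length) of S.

Merged: [1, 4), [7, 24), [29, 43).
Lengths: 3 + 17 + 14 = 34.

34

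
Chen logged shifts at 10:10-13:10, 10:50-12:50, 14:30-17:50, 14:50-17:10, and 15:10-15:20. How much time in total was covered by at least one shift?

Merged: 10:10–13:10, 14:30–17:50.
Lengths: 3 h + 3 h 20 min = 6 h 20 min.

6 h 20 min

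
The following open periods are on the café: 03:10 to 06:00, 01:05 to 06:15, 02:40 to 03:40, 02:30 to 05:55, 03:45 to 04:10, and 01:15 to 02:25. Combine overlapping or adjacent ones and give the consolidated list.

01:05–06:15

Sort by start: 01:05–06:15, 01:15–02:25, 02:30–05:55, 02:40–03:40, 03:10–06:00, 03:45–04:10.
01:15–02:25 overlaps/touches 01:05–06:15 → extend to 01:05–06:15.
02:30–05:55 overlaps/touches 01:05–06:15 → extend to 01:05–06:15.
02:40–03:40 overlaps/touches 01:05–06:15 → extend to 01:05–06:15.
03:10–06:00 overlaps/touches 01:05–06:15 → extend to 01:05–06:15.
03:45–04:10 overlaps/touches 01:05–06:15 → extend to 01:05–06:15.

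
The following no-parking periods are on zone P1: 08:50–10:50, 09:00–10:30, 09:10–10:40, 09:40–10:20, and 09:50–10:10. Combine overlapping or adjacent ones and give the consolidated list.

09:00-10:30 overlaps/touches 08:50-10:50 → extend to 08:50-10:50.
09:10-10:40 overlaps/touches 08:50-10:50 → extend to 08:50-10:50.
09:40-10:20 overlaps/touches 08:50-10:50 → extend to 08:50-10:50.
09:50-10:10 overlaps/touches 08:50-10:50 → extend to 08:50-10:50.

08:50-10:50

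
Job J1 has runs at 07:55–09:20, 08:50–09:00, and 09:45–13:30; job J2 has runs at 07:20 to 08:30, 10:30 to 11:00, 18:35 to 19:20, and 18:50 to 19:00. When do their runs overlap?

07:55-08:30, 10:30-11:00

First set merges to 07:55-09:20, 09:45-13:30.
Second set merges to 07:20-08:30, 10:30-11:00, 18:35-19:20.
07:55-09:20 meets the second set on 07:55-08:30.
09:45-13:30 meets the second set on 10:30-11:00.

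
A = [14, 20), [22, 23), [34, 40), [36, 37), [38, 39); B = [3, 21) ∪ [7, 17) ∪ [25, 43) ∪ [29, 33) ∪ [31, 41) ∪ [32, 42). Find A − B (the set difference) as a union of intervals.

First set merges to [14, 20), [22, 23), [34, 40).
Second set merges to [3, 21), [25, 43).
[14, 20) lies entirely inside B → drops out.
[22, 23) is untouched.
[34, 40) lies entirely inside B → drops out.

[22, 23)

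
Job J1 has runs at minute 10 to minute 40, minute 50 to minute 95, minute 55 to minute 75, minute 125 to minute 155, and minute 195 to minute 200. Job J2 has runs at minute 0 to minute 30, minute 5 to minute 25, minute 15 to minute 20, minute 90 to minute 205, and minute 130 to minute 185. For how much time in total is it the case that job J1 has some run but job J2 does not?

Merge the first list: minute 10 to minute 40, minute 50 to minute 95, minute 125 to minute 155, minute 195 to minute 200.
Merge the second list: minute 0 to minute 30, minute 90 to minute 205.
A \ B = minute 30 to minute 40, minute 50 to minute 90.
Total: 10 minutes + 40 minutes = 50 minutes.

50 minutes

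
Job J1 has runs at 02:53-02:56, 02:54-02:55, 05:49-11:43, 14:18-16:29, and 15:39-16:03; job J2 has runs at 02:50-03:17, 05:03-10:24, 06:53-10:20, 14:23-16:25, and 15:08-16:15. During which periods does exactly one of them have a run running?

02:50-02:53, 02:56-03:17, 05:03-05:49, 10:24-11:43, 14:18-14:23, 16:25-16:29

First set merges to 02:53-02:56, 05:49-11:43, 14:18-16:29.
Second set merges to 02:50-03:17, 05:03-10:24, 14:23-16:25.
Only in the first: 10:24-11:43, 14:18-14:23, 16:25-16:29.
Only in the second: 02:50-02:53, 02:56-03:17, 05:03-05:49.
Together these are the periods covered by exactly one.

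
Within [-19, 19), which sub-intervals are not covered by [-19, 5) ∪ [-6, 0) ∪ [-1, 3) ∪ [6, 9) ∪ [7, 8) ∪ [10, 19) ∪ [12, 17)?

Covered (merged): [-19, 5), [6, 9), [10, 19).
Gaps within [-19, 19): [5, 6), [9, 10).

[5, 6) ∪ [9, 10)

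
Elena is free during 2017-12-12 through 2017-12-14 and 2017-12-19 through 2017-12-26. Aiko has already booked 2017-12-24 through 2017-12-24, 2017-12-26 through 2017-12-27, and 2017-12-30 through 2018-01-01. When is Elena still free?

2017-12-12 through 2017-12-14 is untouched.
2017-12-19 through 2017-12-26 with B removed leaves 2017-12-19 through 2017-12-23, 2017-12-25 through 2017-12-25.

2017-12-12 through 2017-12-14, 2017-12-19 through 2017-12-23, 2017-12-25 through 2017-12-25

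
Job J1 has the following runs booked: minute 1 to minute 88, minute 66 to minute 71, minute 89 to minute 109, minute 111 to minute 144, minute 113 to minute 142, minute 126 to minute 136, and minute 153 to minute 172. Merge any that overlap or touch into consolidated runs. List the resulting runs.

minute 66 to minute 71 overlaps/touches minute 1 to minute 88 → extend to minute 1 to minute 88.
minute 89 to minute 109 is disjoint → start new block.
minute 111 to minute 144 is disjoint → start new block.
minute 113 to minute 142 overlaps/touches minute 111 to minute 144 → extend to minute 111 to minute 144.
minute 126 to minute 136 overlaps/touches minute 111 to minute 144 → extend to minute 111 to minute 144.
minute 153 to minute 172 is disjoint → start new block.

minute 1 to minute 88, minute 89 to minute 109, minute 111 to minute 144, minute 153 to minute 172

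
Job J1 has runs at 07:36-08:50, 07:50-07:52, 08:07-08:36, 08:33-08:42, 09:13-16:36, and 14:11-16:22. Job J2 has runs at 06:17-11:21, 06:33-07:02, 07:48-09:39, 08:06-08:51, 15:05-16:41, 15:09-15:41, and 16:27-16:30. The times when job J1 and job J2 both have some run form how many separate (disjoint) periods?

3

A, merged: 07:36–08:50, 09:13–16:36.
B, merged: 06:17–11:21, 15:05–16:41.
A ∩ B = 07:36–08:50, 09:13–11:21, 15:05–16:36.
That is 3 disjoint pieces.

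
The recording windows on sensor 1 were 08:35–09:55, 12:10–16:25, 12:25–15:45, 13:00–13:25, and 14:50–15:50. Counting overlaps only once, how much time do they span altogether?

Merged: 08:35–09:55, 12:10–16:25.
Lengths: 1 h 20 min + 4 h 15 min = 5 h 35 min.

5 h 35 min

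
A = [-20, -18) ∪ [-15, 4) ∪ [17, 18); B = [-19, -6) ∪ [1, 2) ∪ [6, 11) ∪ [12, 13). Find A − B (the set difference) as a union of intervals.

[-20, -19) ∪ [-6, 1) ∪ [2, 4) ∪ [17, 18)

[-20, -18) with B removed leaves [-20, -19).
[-15, 4) with B removed leaves [-6, 1), [2, 4).
[17, 18) is untouched.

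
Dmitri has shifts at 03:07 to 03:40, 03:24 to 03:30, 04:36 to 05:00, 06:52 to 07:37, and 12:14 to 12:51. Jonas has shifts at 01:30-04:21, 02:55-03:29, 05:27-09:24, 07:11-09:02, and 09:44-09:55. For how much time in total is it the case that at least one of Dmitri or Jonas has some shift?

8 h

A, merged: 03:07–03:40, 04:36–05:00, 06:52–07:37, 12:14–12:51.
B, merged: 01:30–04:21, 05:27–09:24, 09:44–09:55.
A ∪ B = 01:30–04:21, 04:36–05:00, 05:27–09:24, 09:44–09:55, 12:14–12:51.
Total: 2 h 51 min + 24 min + 3 h 57 min + 11 min + 37 min = 8 h.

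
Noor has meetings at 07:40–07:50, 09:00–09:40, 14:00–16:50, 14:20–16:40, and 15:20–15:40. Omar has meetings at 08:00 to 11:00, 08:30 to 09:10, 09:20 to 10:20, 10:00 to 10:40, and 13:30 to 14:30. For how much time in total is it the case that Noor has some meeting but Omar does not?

2 h 30 min

First set merges to 07:40–07:50, 09:00–09:40, 14:00–16:50.
Second set merges to 08:00–11:00, 13:30–14:30.
A \ B = 07:40–07:50, 14:30–16:50.
Total: 10 min + 2 h 20 min = 2 h 30 min.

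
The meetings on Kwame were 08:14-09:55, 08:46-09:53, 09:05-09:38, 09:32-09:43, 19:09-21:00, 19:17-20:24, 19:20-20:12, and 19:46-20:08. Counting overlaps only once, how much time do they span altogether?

Merged: 08:14-09:55, 19:09-21:00.
Lengths: 1 h 41 min + 1 h 51 min = 3 h 32 min.

3 h 32 min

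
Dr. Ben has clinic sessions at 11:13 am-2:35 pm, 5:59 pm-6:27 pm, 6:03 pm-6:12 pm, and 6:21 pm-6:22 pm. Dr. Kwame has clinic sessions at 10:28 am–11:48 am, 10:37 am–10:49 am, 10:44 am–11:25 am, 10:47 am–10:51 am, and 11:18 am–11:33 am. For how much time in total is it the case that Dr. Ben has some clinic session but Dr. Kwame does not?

3 h 15 min

Merge the first list: 11:13 am-2:35 pm, 5:59 pm-6:27 pm.
Merge the second list: 10:28 am-11:48 am.
A \ B = 11:48 am-2:35 pm, 5:59 pm-6:27 pm.
Total: 2 h 47 min + 28 min = 3 h 15 min.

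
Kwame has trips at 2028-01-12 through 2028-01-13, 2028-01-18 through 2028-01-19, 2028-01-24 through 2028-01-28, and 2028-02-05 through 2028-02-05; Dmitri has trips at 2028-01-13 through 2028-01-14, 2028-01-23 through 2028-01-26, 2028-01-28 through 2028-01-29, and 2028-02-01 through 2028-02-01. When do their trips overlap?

2028-01-13 through 2028-01-13, 2028-01-24 through 2028-01-26, 2028-01-28 through 2028-01-28

2028-01-12 through 2028-01-13 meets the second set on 2028-01-13 through 2028-01-13.
2028-01-18 through 2028-01-19: no overlap with the second set.
2028-01-24 through 2028-01-28 meets the second set on 2028-01-24 through 2028-01-26, 2028-01-28 through 2028-01-28.
2028-02-05 through 2028-02-05: no overlap with the second set.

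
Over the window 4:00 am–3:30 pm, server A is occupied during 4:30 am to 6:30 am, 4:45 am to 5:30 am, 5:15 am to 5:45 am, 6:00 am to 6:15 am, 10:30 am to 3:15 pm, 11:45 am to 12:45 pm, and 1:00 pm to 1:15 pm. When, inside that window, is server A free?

4:00 am-4:30 am, 6:30 am-10:30 am, 3:15 pm-3:30 pm

Covered (merged): 4:30 am-6:30 am, 10:30 am-3:15 pm.
Gaps within 4:00 am-3:30 pm: 4:00 am-4:30 am, 6:30 am-10:30 am, 3:15 pm-3:30 pm.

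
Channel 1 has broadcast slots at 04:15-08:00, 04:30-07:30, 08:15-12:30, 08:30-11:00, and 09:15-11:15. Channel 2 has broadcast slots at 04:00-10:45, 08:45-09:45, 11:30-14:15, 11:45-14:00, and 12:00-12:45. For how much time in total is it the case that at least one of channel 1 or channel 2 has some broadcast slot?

A, merged: 04:15–08:00, 08:15–12:30.
B, merged: 04:00–10:45, 11:30–14:15.
A ∪ B = 04:00–14:15.
Total: 10 h 15 min.

10 h 15 min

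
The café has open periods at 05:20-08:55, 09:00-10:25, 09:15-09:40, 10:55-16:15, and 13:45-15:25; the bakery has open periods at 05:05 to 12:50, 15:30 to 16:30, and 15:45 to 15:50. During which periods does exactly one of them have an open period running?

05:05-05:20, 08:55-09:00, 10:25-10:55, 12:50-15:30, 16:15-16:30

Merge the first list: 05:20-08:55, 09:00-10:25, 10:55-16:15.
Merge the second list: 05:05-12:50, 15:30-16:30.
Only in the first: 12:50-15:30.
Only in the second: 05:05-05:20, 08:55-09:00, 10:25-10:55, 16:15-16:30.
Together these are the periods covered by exactly one.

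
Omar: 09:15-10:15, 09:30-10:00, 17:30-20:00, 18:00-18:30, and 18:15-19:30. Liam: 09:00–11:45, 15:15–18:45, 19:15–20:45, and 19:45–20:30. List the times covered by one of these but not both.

Merge the first list: 09:15-10:15, 17:30-20:00.
Merge the second list: 09:00-11:45, 15:15-18:45, 19:15-20:45.
A but not B: 18:45-19:15.
B but not A: 09:00-09:15, 10:15-11:45, 15:15-17:30, 20:00-20:45.
Combining gives A △ B.

09:00-09:15, 10:15-11:45, 15:15-17:30, 18:45-19:15, 20:00-20:45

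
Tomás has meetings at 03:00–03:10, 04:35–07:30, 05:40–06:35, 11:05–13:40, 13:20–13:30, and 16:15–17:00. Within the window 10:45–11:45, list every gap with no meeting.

After merging, the occupied span is 03:00–03:10, 04:35–07:30, 11:05–13:40, 16:15–17:00.
Complement within 10:45–11:45: 10:45–11:05.

10:45–11:05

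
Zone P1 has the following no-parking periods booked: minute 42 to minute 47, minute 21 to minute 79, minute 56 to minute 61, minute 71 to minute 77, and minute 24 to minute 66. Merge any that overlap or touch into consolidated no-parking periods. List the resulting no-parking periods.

minute 21 to minute 79

Sort by start: minute 21 to minute 79, minute 24 to minute 66, minute 42 to minute 47, minute 56 to minute 61, minute 71 to minute 77.
minute 24 to minute 66 overlaps/touches minute 21 to minute 79 → extend to minute 21 to minute 79.
minute 42 to minute 47 overlaps/touches minute 21 to minute 79 → extend to minute 21 to minute 79.
minute 56 to minute 61 overlaps/touches minute 21 to minute 79 → extend to minute 21 to minute 79.
minute 71 to minute 77 overlaps/touches minute 21 to minute 79 → extend to minute 21 to minute 79.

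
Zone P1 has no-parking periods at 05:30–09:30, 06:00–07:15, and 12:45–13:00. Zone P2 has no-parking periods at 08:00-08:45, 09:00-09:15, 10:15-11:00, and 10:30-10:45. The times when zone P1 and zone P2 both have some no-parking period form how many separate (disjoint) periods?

2

A, merged: 05:30–09:30, 12:45–13:00.
B, merged: 08:00–08:45, 09:00–09:15, 10:15–11:00.
A ∩ B = 08:00–08:45, 09:00–09:15.
That is 2 disjoint pieces.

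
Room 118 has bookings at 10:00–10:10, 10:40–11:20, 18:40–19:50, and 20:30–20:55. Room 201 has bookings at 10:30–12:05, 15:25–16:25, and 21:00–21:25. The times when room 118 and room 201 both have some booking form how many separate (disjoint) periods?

1

A ∩ B = 10:40-11:20.
That is 1 disjoint piece.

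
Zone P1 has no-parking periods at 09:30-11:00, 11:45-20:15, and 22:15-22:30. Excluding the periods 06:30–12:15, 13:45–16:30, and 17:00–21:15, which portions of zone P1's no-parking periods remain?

12:15–13:45, 16:30–17:00, 22:15–22:30

09:30–11:00: entirely removed.
11:45–20:15 \ B = 12:15–13:45, 16:30–17:00.
22:15–22:30: nothing removed.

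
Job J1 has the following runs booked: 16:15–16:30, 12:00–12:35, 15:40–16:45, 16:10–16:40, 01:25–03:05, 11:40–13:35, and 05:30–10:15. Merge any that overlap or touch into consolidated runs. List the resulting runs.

01:25-03:05, 05:30-10:15, 11:40-13:35, 15:40-16:45

Sort by start: 01:25-03:05, 05:30-10:15, 11:40-13:35, 12:00-12:35, 15:40-16:45, 16:10-16:40, 16:15-16:30.
05:30-10:15 is disjoint → start new block.
11:40-13:35 is disjoint → start new block.
12:00-12:35 overlaps/touches 11:40-13:35 → extend to 11:40-13:35.
15:40-16:45 is disjoint → start new block.
16:10-16:40 overlaps/touches 15:40-16:45 → extend to 15:40-16:45.
16:15-16:30 overlaps/touches 15:40-16:45 → extend to 15:40-16:45.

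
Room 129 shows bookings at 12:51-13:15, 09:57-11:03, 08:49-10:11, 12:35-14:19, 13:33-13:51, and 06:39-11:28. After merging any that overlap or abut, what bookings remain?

06:39-11:28, 12:35-14:19

Sort by start: 06:39-11:28, 08:49-10:11, 09:57-11:03, 12:35-14:19, 12:51-13:15, 13:33-13:51.
08:49-10:11 overlaps/touches 06:39-11:28 → extend to 06:39-11:28.
09:57-11:03 overlaps/touches 06:39-11:28 → extend to 06:39-11:28.
12:35-14:19 is disjoint → start new block.
12:51-13:15 overlaps/touches 12:35-14:19 → extend to 12:35-14:19.
13:33-13:51 overlaps/touches 12:35-14:19 → extend to 12:35-14:19.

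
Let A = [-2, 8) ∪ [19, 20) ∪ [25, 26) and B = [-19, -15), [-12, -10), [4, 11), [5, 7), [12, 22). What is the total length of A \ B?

7

Second set merges to [-19, -15), [-12, -10), [4, 11), [12, 22).
A \ B = [-2, 4), [25, 26).
Total: 6 + 1 = 7.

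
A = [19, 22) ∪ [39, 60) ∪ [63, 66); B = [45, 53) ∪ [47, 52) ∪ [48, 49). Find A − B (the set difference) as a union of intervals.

Merge the second list: [45, 53).
[19, 22): nothing removed.
[39, 60) \ B = [39, 45), [53, 60).
[63, 66): nothing removed.

[19, 22) ∪ [39, 45) ∪ [53, 60) ∪ [63, 66)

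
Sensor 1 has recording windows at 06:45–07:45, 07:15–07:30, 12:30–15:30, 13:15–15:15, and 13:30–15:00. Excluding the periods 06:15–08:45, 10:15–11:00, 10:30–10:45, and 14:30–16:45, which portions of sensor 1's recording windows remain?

Merge the first list: 06:45–07:45, 12:30–15:30.
Merge the second list: 06:15–08:45, 10:15–11:00, 14:30–16:45.
06:45–07:45: entirely removed.
12:30–15:30 \ B = 12:30–14:30.

12:30–14:30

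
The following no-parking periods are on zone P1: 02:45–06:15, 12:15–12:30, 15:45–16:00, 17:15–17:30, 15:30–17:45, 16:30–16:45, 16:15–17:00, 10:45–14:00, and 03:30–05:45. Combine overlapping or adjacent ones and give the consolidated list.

02:45–06:15, 10:45–14:00, 15:30–17:45

Sort by start: 02:45–06:15, 03:30–05:45, 10:45–14:00, 12:15–12:30, 15:30–17:45, 15:45–16:00, 16:15–17:00, 16:30–16:45, 17:15–17:30.
03:30–05:45 overlaps/touches 02:45–06:15 → extend to 02:45–06:15.
10:45–14:00 is disjoint → start new block.
12:15–12:30 overlaps/touches 10:45–14:00 → extend to 10:45–14:00.
15:30–17:45 is disjoint → start new block.
15:45–16:00 overlaps/touches 15:30–17:45 → extend to 15:30–17:45.
16:15–17:00 overlaps/touches 15:30–17:45 → extend to 15:30–17:45.
16:30–16:45 overlaps/touches 15:30–17:45 → extend to 15:30–17:45.
17:15–17:30 overlaps/touches 15:30–17:45 → extend to 15:30–17:45.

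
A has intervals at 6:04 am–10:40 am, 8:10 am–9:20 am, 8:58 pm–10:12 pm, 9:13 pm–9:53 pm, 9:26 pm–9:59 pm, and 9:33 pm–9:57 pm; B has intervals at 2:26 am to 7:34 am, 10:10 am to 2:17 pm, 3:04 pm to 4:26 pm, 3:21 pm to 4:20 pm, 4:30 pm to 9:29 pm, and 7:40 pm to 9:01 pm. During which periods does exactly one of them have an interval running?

First set merges to 6:04 am-10:40 am, 8:58 pm-10:12 pm.
Second set merges to 2:26 am-7:34 am, 10:10 am-2:17 pm, 3:04 pm-4:26 pm, 4:30 pm-9:29 pm.
A but not B: 7:34 am-10:10 am, 9:29 pm-10:12 pm.
B but not A: 2:26 am-6:04 am, 10:40 am-2:17 pm, 3:04 pm-4:26 pm, 4:30 pm-8:58 pm.
Combining gives A △ B.

2:26 am-6:04 am, 7:34 am-10:10 am, 10:40 am-2:17 pm, 3:04 pm-4:26 pm, 4:30 pm-8:58 pm, 9:29 pm-10:12 pm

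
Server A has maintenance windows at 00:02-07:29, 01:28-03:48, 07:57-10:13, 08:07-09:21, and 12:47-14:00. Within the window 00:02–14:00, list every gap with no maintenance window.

07:29–07:57, 10:13–12:47

After merging, the occupied span is 00:02–07:29, 07:57–10:13, 12:47–14:00.
Complement within 00:02–14:00: 07:29–07:57, 10:13–12:47.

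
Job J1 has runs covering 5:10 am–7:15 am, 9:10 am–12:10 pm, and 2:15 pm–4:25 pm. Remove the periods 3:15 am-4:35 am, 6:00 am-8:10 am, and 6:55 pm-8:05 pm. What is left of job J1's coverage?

5:10 am–6:00 am, 9:10 am–12:10 pm, 2:15 pm–4:25 pm

5:10 am–7:15 am \ B = 5:10 am–6:00 am.
9:10 am–12:10 pm: nothing removed.
2:15 pm–4:25 pm: nothing removed.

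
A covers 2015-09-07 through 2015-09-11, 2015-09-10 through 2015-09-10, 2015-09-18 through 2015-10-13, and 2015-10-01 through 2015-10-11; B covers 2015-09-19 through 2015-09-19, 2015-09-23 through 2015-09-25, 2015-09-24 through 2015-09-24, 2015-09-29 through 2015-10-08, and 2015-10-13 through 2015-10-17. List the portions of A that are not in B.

2015-09-07 through 2015-09-11, 2015-09-18 through 2015-09-18, 2015-09-20 through 2015-09-22, 2015-09-26 through 2015-09-28, 2015-10-09 through 2015-10-12

A, merged: 2015-09-07 through 2015-09-11, 2015-09-18 through 2015-10-13.
B, merged: 2015-09-19 through 2015-09-19, 2015-09-23 through 2015-09-25, 2015-09-29 through 2015-10-08, 2015-10-13 through 2015-10-17.
2015-09-07 through 2015-09-11: no B overlap → unchanged.
2015-09-18 through 2015-10-13 minus B → 2015-09-18 through 2015-09-18, 2015-09-20 through 2015-09-22, 2015-09-26 through 2015-09-28, 2015-10-09 through 2015-10-12.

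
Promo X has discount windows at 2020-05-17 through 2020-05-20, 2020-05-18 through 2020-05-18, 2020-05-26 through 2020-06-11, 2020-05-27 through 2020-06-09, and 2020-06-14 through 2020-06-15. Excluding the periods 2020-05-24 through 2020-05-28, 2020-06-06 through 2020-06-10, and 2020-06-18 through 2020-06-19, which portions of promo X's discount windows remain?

2020-05-17 through 2020-05-20, 2020-05-29 through 2020-06-05, 2020-06-11 through 2020-06-11, 2020-06-14 through 2020-06-15

A, merged: 2020-05-17 through 2020-05-20, 2020-05-26 through 2020-06-11, 2020-06-14 through 2020-06-15.
2020-05-17 through 2020-05-20 is untouched.
2020-05-26 through 2020-06-11 with B removed leaves 2020-05-29 through 2020-06-05, 2020-06-11 through 2020-06-11.
2020-06-14 through 2020-06-15 is untouched.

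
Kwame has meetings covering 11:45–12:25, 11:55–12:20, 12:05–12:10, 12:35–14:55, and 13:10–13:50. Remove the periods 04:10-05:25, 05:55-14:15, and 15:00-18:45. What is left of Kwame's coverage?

First set merges to 11:45–12:25, 12:35–14:55.
11:45–12:25 lies entirely inside B → drops out.
12:35–14:55 with B removed leaves 14:15–14:55.

14:15–14:55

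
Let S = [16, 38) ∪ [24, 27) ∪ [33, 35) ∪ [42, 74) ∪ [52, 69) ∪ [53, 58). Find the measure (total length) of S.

Merged: [16, 38), [42, 74).
Lengths: 22 + 32 = 54.

54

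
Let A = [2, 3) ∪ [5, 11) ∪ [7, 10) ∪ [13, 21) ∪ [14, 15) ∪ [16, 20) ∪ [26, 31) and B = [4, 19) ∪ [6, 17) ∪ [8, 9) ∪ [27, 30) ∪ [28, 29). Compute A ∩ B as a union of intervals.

Merge the first list: [2, 3), [5, 11), [13, 21), [26, 31).
Merge the second list: [4, 19), [27, 30).
[2, 3): no overlap with the second set.
[5, 11) meets the second set on [5, 11).
[13, 21) meets the second set on [13, 19).
[26, 31) meets the second set on [27, 30).

[5, 11) ∪ [13, 19) ∪ [27, 30)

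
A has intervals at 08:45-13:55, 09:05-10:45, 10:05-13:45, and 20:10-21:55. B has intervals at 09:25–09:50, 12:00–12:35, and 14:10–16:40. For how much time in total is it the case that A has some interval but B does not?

First set merges to 08:45-13:55, 20:10-21:55.
A \ B = 08:45-09:25, 09:50-12:00, 12:35-13:55, 20:10-21:55.
Total: 40 min + 2 h 10 min + 1 h 20 min + 1 h 45 min = 5 h 55 min.

5 h 55 min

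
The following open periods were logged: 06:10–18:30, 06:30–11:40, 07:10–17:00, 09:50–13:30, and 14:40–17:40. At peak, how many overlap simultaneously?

4

Walk the sorted start/end points keeping a running depth.
The depth first hits 4 at 09:50.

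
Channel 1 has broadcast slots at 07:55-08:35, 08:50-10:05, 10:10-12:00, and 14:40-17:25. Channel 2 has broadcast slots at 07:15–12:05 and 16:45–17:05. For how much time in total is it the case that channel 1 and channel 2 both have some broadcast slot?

4 h 5 min

A ∩ B = 07:55-08:35, 08:50-10:05, 10:10-12:00, 16:45-17:05.
Total: 40 min + 1 h 15 min + 1 h 50 min + 20 min = 4 h 5 min.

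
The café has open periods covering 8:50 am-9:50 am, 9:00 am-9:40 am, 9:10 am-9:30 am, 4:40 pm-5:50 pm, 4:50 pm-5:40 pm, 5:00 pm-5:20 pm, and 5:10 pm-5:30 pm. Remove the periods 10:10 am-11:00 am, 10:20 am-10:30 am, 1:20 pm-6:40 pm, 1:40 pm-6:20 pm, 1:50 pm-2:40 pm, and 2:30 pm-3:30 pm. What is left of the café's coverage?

8:50 am–9:50 am

Merge the first list: 8:50 am–9:50 am, 4:40 pm–5:50 pm.
Merge the second list: 10:10 am–11:00 am, 1:20 pm–6:40 pm.
8:50 am–9:50 am: no B overlap → unchanged.
4:40 pm–5:50 pm: fully covered by B → removed.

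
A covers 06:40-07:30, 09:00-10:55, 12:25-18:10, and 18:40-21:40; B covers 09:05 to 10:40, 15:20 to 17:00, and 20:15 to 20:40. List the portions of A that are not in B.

06:40–07:30: no B overlap → unchanged.
09:00–10:55 minus B → 09:00–09:05, 10:40–10:55.
12:25–18:10 minus B → 12:25–15:20, 17:00–18:10.
18:40–21:40 minus B → 18:40–20:15, 20:40–21:40.

06:40–07:30, 09:00–09:05, 10:40–10:55, 12:25–15:20, 17:00–18:10, 18:40–20:15, 20:40–21:40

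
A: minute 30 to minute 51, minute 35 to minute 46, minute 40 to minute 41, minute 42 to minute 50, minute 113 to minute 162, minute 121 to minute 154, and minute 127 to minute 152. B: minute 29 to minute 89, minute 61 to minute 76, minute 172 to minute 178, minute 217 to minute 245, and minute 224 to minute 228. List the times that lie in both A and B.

minute 30 to minute 51

Merge the first list: minute 30 to minute 51, minute 113 to minute 162.
Merge the second list: minute 29 to minute 89, minute 172 to minute 178, minute 217 to minute 245.
minute 30 to minute 51 meets the second set on minute 30 to minute 51.
minute 113 to minute 162: no overlap with the second set.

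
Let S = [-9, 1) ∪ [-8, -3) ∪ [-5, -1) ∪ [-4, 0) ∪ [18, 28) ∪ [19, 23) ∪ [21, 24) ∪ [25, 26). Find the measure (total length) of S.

Merged: [-9, 1), [18, 28).
Lengths: 10 + 10 = 20.

20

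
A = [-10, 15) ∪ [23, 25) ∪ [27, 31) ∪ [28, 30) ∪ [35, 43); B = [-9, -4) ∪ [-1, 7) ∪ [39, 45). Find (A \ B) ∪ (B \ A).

[-10, -9) ∪ [-4, -1) ∪ [7, 15) ∪ [23, 25) ∪ [27, 31) ∪ [35, 39) ∪ [43, 45)

A, merged: [-10, 15), [23, 25), [27, 31), [35, 43).
A \ B = [-10, -9), [-4, -1), [7, 15), [23, 25), [27, 31), [35, 39).
B \ A = [43, 45).
Union of the two gives the symmetric difference.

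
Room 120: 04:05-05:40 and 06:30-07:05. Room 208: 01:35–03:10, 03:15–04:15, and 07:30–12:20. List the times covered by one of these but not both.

Only in the first: 04:15–05:40, 06:30–07:05.
Only in the second: 01:35–03:10, 03:15–04:05, 07:30–12:20.
Together these are the periods covered by exactly one.

01:35–03:10, 03:15–04:05, 04:15–05:40, 06:30–07:05, 07:30–12:20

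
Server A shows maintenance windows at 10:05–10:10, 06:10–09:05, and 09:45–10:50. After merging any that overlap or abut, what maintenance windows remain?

06:10-09:05, 09:45-10:50

Sort by start: 06:10-09:05, 09:45-10:50, 10:05-10:10.
09:45-10:50 is disjoint → start new block.
10:05-10:10 overlaps/touches 09:45-10:50 → extend to 09:45-10:50.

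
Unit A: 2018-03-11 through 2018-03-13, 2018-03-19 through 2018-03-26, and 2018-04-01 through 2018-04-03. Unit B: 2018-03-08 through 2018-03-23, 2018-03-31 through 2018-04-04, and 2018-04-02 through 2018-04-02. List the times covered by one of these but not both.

2018-03-08 through 2018-03-10, 2018-03-14 through 2018-03-18, 2018-03-24 through 2018-03-26, 2018-03-31 through 2018-03-31, 2018-04-04 through 2018-04-04

B, merged: 2018-03-08 through 2018-03-23, 2018-03-31 through 2018-04-04.
Only in the first: 2018-03-24 through 2018-03-26.
Only in the second: 2018-03-08 through 2018-03-10, 2018-03-14 through 2018-03-18, 2018-03-31 through 2018-03-31, 2018-04-04 through 2018-04-04.
Together these are the periods covered by exactly one.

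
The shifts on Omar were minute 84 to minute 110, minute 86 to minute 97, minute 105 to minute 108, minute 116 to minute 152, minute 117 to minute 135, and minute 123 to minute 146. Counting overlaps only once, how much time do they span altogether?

Merged: minute 84 to minute 110, minute 116 to minute 152.
Lengths: 26 minutes + 36 minutes = 62 minutes.

62 minutes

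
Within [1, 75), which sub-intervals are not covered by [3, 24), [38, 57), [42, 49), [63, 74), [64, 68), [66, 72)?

[1, 3) ∪ [24, 38) ∪ [57, 63) ∪ [74, 75)

After merging, the occupied span is [3, 24), [38, 57), [63, 74).
Gaps within [1, 75): [1, 3), [24, 38), [57, 63), [74, 75).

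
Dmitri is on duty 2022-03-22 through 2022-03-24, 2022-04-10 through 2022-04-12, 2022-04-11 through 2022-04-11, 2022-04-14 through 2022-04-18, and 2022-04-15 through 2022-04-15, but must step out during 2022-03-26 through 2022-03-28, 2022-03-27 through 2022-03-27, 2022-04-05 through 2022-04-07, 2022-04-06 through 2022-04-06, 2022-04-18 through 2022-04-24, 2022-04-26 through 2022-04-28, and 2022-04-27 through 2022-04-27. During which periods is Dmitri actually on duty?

Merge the first list: 2022-03-22 through 2022-03-24, 2022-04-10 through 2022-04-12, 2022-04-14 through 2022-04-18.
Merge the second list: 2022-03-26 through 2022-03-28, 2022-04-05 through 2022-04-07, 2022-04-18 through 2022-04-24, 2022-04-26 through 2022-04-28.
2022-03-22 through 2022-03-24 is untouched.
2022-04-10 through 2022-04-12 is untouched.
2022-04-14 through 2022-04-18 with B removed leaves 2022-04-14 through 2022-04-17.

2022-03-22 through 2022-03-24, 2022-04-10 through 2022-04-12, 2022-04-14 through 2022-04-17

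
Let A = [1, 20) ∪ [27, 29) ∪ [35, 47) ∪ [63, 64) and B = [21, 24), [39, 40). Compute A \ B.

[1, 20) ∪ [27, 29) ∪ [35, 39) ∪ [40, 47) ∪ [63, 64)

[1, 20): nothing removed.
[27, 29): nothing removed.
[35, 47) \ B = [35, 39), [40, 47).
[63, 64): nothing removed.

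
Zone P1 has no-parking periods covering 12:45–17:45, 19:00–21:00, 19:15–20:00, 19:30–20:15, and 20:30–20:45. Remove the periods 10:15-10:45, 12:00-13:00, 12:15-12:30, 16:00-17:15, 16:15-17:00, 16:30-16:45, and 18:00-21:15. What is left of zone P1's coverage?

13:00-16:00, 17:15-17:45

Merge the first list: 12:45-17:45, 19:00-21:00.
Merge the second list: 10:15-10:45, 12:00-13:00, 16:00-17:15, 18:00-21:15.
12:45-17:45 with B removed leaves 13:00-16:00, 17:15-17:45.
19:00-21:00 lies entirely inside B → drops out.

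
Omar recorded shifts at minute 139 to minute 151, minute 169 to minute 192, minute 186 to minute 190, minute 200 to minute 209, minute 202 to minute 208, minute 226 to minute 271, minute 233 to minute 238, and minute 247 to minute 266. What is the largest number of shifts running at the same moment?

2

Walk the sorted start/end points keeping a running depth.
The depth first hits 2 at minute 186.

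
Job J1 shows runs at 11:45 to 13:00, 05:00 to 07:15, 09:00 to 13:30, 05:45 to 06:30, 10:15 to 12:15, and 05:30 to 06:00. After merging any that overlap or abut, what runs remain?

Sort by start: 05:00-07:15, 05:30-06:00, 05:45-06:30, 09:00-13:30, 10:15-12:15, 11:45-13:00.
05:30-06:00 overlaps/touches 05:00-07:15 → extend to 05:00-07:15.
05:45-06:30 overlaps/touches 05:00-07:15 → extend to 05:00-07:15.
09:00-13:30 is disjoint → start new block.
10:15-12:15 overlaps/touches 09:00-13:30 → extend to 09:00-13:30.
11:45-13:00 overlaps/touches 09:00-13:30 → extend to 09:00-13:30.

05:00-07:15, 09:00-13:30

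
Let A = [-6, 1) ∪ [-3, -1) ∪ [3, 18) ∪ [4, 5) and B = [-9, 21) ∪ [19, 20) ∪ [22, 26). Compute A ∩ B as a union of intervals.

Merge the first list: [-6, 1), [3, 18).
Merge the second list: [-9, 21), [22, 26).
[-6, 1) meets the second set on [-6, 1).
[3, 18) meets the second set on [3, 18).

[-6, 1) ∪ [3, 18)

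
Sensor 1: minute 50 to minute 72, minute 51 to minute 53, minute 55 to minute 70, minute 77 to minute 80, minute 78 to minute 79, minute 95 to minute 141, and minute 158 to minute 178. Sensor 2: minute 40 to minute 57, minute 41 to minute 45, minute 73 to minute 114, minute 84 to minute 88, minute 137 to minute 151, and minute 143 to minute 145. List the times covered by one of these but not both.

First set merges to minute 50 to minute 72, minute 77 to minute 80, minute 95 to minute 141, minute 158 to minute 178.
Second set merges to minute 40 to minute 57, minute 73 to minute 114, minute 137 to minute 151.
A but not B: minute 57 to minute 72, minute 114 to minute 137, minute 158 to minute 178.
B but not A: minute 40 to minute 50, minute 73 to minute 77, minute 80 to minute 95, minute 141 to minute 151.
Combining gives A △ B.

minute 40 to minute 50, minute 57 to minute 72, minute 73 to minute 77, minute 80 to minute 95, minute 114 to minute 137, minute 141 to minute 151, minute 158 to minute 178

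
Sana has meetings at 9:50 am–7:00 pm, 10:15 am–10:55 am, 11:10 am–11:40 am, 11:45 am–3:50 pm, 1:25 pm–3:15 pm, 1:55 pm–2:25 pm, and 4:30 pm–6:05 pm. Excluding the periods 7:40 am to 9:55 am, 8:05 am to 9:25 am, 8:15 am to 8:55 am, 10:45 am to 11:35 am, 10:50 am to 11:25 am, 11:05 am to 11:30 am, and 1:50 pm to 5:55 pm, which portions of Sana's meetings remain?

First set merges to 9:50 am-7:00 pm.
Second set merges to 7:40 am-9:55 am, 10:45 am-11:35 am, 1:50 pm-5:55 pm.
9:50 am-7:00 pm \ B = 9:55 am-10:45 am, 11:35 am-1:50 pm, 5:55 pm-7:00 pm.

9:55 am-10:45 am, 11:35 am-1:50 pm, 5:55 pm-7:00 pm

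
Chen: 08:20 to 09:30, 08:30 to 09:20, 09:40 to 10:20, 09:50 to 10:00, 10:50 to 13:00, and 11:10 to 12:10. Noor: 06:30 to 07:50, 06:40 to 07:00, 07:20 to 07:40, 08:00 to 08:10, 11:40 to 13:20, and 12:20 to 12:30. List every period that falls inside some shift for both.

A, merged: 08:20-09:30, 09:40-10:20, 10:50-13:00.
B, merged: 06:30-07:50, 08:00-08:10, 11:40-13:20.
08:20-09:30 meets no B interval.
09:40-10:20 meets no B interval.
10:50-13:00 ∩ B → 11:40-13:00.

11:40-13:00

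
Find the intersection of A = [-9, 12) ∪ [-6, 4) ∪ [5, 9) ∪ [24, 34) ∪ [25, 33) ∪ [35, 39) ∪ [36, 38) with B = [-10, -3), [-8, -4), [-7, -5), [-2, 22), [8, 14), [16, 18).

Merge the first list: [-9, 12), [24, 34), [35, 39).
Merge the second list: [-10, -3), [-2, 22).
[-9, 12) meets the second set on [-9, -3), [-2, 12).
[24, 34): no overlap with the second set.
[35, 39): no overlap with the second set.

[-9, -3) ∪ [-2, 12)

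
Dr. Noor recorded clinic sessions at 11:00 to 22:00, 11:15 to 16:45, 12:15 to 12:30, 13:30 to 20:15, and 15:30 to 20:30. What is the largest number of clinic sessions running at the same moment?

Sweep endpoints in order; track running count of active intervals.
Peak of 4 reached at 15:30.

4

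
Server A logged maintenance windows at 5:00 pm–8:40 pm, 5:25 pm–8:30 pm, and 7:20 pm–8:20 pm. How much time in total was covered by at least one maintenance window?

Merged: 5:00 pm-8:40 pm.
Length: 3 h 40 min.

3 h 40 min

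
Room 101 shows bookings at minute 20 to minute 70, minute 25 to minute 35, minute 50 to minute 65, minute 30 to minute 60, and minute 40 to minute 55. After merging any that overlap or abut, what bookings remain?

Sort by start: minute 20 to minute 70, minute 25 to minute 35, minute 30 to minute 60, minute 40 to minute 55, minute 50 to minute 65.
minute 25 to minute 35 overlaps/touches minute 20 to minute 70 → extend to minute 20 to minute 70.
minute 30 to minute 60 overlaps/touches minute 20 to minute 70 → extend to minute 20 to minute 70.
minute 40 to minute 55 overlaps/touches minute 20 to minute 70 → extend to minute 20 to minute 70.
minute 50 to minute 65 overlaps/touches minute 20 to minute 70 → extend to minute 20 to minute 70.

minute 20 to minute 70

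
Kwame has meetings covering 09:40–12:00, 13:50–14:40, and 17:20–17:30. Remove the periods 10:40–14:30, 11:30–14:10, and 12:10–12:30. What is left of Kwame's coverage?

Merge the second list: 10:40–14:30.
09:40–12:00 with B removed leaves 09:40–10:40.
13:50–14:40 with B removed leaves 14:30–14:40.
17:20–17:30 is untouched.

09:40–10:40, 14:30–14:40, 17:20–17:30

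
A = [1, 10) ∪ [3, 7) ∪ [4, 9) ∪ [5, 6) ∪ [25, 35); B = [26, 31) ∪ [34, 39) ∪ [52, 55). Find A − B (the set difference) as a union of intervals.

A, merged: [1, 10), [25, 35).
[1, 10): nothing removed.
[25, 35) \ B = [25, 26), [31, 34).

[1, 10) ∪ [25, 26) ∪ [31, 34)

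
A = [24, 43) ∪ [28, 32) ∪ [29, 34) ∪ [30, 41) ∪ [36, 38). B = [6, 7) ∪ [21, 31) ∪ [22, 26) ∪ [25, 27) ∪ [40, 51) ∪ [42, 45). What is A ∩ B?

[24, 31) ∪ [40, 43)

A, merged: [24, 43).
B, merged: [6, 7), [21, 31), [40, 51).
[24, 43) ∩ B → [24, 31), [40, 43).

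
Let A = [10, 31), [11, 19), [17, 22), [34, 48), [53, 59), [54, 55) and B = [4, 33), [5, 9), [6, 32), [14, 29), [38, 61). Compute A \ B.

[34, 38)

First set merges to [10, 31), [34, 48), [53, 59).
Second set merges to [4, 33), [38, 61).
[10, 31): entirely removed.
[34, 48) \ B = [34, 38).
[53, 59): entirely removed.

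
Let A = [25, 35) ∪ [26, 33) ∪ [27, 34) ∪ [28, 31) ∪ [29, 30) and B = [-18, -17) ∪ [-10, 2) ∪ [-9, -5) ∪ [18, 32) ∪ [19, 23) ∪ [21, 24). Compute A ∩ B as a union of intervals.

A, merged: [25, 35).
B, merged: [-18, -17), [-10, 2), [18, 32).
[25, 35) ∩ B → [25, 32).

[25, 32)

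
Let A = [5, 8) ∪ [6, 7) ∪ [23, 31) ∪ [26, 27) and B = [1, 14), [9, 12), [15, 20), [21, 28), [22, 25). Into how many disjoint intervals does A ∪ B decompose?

A, merged: [5, 8), [23, 31).
B, merged: [1, 14), [15, 20), [21, 28).
A ∪ B = [1, 14), [15, 20), [21, 31).
That is 3 disjoint pieces.

3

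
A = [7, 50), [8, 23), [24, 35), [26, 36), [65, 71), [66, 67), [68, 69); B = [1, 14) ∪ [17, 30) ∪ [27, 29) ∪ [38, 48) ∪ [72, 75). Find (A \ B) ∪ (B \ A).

First set merges to [7, 50), [65, 71).
Second set merges to [1, 14), [17, 30), [38, 48), [72, 75).
A but not B: [14, 17), [30, 38), [48, 50), [65, 71).
B but not A: [1, 7), [72, 75).
Combining gives A △ B.

[1, 7) ∪ [14, 17) ∪ [30, 38) ∪ [48, 50) ∪ [65, 71) ∪ [72, 75)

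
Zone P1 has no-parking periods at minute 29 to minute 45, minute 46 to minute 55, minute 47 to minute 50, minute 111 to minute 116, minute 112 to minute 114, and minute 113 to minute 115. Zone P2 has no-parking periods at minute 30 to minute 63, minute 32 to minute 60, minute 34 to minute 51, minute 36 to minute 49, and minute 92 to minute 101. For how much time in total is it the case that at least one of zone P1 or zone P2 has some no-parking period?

48 minutes

A, merged: minute 29 to minute 45, minute 46 to minute 55, minute 111 to minute 116.
B, merged: minute 30 to minute 63, minute 92 to minute 101.
A ∪ B = minute 29 to minute 63, minute 92 to minute 101, minute 111 to minute 116.
Total: 34 minutes + 9 minutes + 5 minutes = 48 minutes.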